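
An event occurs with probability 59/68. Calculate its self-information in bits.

Information content I(x) = -log₂(p(x))
I = -log₂(59/68) = -log₂(0.8676)
I = 0.2048 bits


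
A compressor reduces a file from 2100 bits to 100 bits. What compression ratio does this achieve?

Compression ratio = Original / Compressed
= 2100 / 100 = 21.00:1


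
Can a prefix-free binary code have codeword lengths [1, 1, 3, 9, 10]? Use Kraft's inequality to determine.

Kraft inequality: Σ 2^(-l_i) ≤ 1 for prefix-free code
Calculating: 2^(-1) + 2^(-1) + 2^(-3) + 2^(-9) + 2^(-10)
= 0.5 + 0.5 + 0.125 + 0.001953125 + 0.0009765625
= 1.1279
Since 1.1279 > 1, prefix-free code does not exist


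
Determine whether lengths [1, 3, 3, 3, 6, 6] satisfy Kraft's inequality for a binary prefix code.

Kraft inequality: Σ 2^(-l_i) ≤ 1 for prefix-free code
Calculating: 2^(-1) + 2^(-3) + 2^(-3) + 2^(-3) + 2^(-6) + 2^(-6)
= 0.5 + 0.125 + 0.125 + 0.125 + 0.015625 + 0.015625
= 0.9062
Since 0.9062 ≤ 1, prefix-free code exists


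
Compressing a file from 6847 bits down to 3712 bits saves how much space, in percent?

Space savings = (1 - Compressed/Original) × 100%
= (1 - 3712/6847) × 100%
= 45.79%


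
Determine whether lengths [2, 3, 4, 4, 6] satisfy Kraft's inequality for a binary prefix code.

Kraft inequality: Σ 2^(-l_i) ≤ 1 for prefix-free code
Calculating: 2^(-2) + 2^(-3) + 2^(-4) + 2^(-4) + 2^(-6)
= 0.25 + 0.125 + 0.0625 + 0.0625 + 0.015625
= 0.5156
Since 0.5156 ≤ 1, prefix-free code exists


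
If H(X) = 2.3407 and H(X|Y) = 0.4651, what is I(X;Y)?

I(X;Y) = H(X) - H(X|Y)
I(X;Y) = 2.3407 - 0.4651 = 1.8756 bits


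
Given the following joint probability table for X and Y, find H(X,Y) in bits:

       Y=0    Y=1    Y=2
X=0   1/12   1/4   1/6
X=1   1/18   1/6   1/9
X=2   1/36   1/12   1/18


H(X,Y) = -Σ p(x,y) log₂ p(x,y)
  p(0,0)=1/12: -0.0833 × log₂(0.0833) = 0.2987
  p(0,1)=1/4: -0.2500 × log₂(0.2500) = 0.5000
  p(0,2)=1/6: -0.1667 × log₂(0.1667) = 0.4308
  p(1,0)=1/18: -0.0556 × log₂(0.0556) = 0.2317
  p(1,1)=1/6: -0.1667 × log₂(0.1667) = 0.4308
  p(1,2)=1/9: -0.1111 × log₂(0.1111) = 0.3522
  p(2,0)=1/36: -0.0278 × log₂(0.0278) = 0.1436
  p(2,1)=1/12: -0.0833 × log₂(0.0833) = 0.2987
  p(2,2)=1/18: -0.0556 × log₂(0.0556) = 0.2317
H(X,Y) = 2.9183 bits


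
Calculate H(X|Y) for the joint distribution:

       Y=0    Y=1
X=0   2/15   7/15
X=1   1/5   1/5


H(X|Y) = Σ_y p(y) H(X|Y=y)
  p(Y=0) = 1/3, H(X|Y=0) = 0.9710
  p(Y=1) = 2/3, H(X|Y=1) = 0.8813
H(X|Y) = 0.3333×0.9710 + 0.6667×0.8813 = 0.9112 bits


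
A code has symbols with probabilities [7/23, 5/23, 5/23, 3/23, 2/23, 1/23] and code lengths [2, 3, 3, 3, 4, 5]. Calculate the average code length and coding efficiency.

Average length L = Σ p_i × l_i = 2.8696 bits
Entropy H = 2.3659 bits
Efficiency η = H/L × 100% = 82.45%


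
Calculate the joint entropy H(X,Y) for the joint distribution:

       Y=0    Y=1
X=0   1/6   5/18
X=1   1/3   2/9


H(X,Y) = -Σ p(x,y) log₂ p(x,y)
  p(0,0)=1/6: -0.1667 × log₂(0.1667) = 0.4308
  p(0,1)=5/18: -0.2778 × log₂(0.2778) = 0.5133
  p(1,0)=1/3: -0.3333 × log₂(0.3333) = 0.5283
  p(1,1)=2/9: -0.2222 × log₂(0.2222) = 0.4822
H(X,Y) = 1.9547 bits


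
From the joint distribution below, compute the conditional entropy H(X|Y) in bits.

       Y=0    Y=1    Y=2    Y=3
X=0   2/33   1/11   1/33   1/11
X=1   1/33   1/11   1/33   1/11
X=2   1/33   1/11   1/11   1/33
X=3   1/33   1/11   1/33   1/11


H(X|Y) = Σ_y p(y) H(X|Y=y)
  p(Y=0) = 5/33, H(X|Y=0) = 1.9219
  p(Y=1) = 4/11, H(X|Y=1) = 2.0000
  p(Y=2) = 2/11, H(X|Y=2) = 1.7925
  p(Y=3) = 10/33, H(X|Y=3) = 1.8955
H(X|Y) = 0.1515×1.9219 + 0.3636×2.0000 + 0.1818×1.7925 + 0.3030×1.8955 = 1.9188 bits


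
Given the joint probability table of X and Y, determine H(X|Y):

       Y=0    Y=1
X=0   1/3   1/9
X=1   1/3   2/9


H(X|Y) = Σ_y p(y) H(X|Y=y)
  p(Y=0) = 2/3, H(X|Y=0) = 1.0000
  p(Y=1) = 1/3, H(X|Y=1) = 0.9183
H(X|Y) = 0.6667×1.0000 + 0.3333×0.9183 = 0.9728 bits


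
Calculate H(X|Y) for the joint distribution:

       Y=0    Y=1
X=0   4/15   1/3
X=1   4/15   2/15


H(X|Y) = Σ_y p(y) H(X|Y=y)
  p(Y=0) = 8/15, H(X|Y=0) = 1.0000
  p(Y=1) = 7/15, H(X|Y=1) = 0.8631
H(X|Y) = 0.5333×1.0000 + 0.4667×0.8631 = 0.9361 bits


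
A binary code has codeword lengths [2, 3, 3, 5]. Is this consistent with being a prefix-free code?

Kraft inequality: Σ 2^(-l_i) ≤ 1 for prefix-free code
Calculating: 2^(-2) + 2^(-3) + 2^(-3) + 2^(-5)
= 0.25 + 0.125 + 0.125 + 0.03125
= 0.5312
Since 0.5312 ≤ 1, prefix-free code exists


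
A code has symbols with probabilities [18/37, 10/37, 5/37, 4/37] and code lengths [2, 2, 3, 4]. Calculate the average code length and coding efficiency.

Average length L = Σ p_i × l_i = 2.3514 bits
Entropy H = 1.7530 bits
Efficiency η = H/L × 100% = 74.55%


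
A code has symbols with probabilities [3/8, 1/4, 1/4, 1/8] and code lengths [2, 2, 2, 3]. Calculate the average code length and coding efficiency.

Average length L = Σ p_i × l_i = 2.1250 bits
Entropy H = 1.9056 bits
Efficiency η = H/L × 100% = 89.68%


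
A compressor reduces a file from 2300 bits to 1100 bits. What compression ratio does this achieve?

Compression ratio = Original / Compressed
= 2300 / 1100 = 2.09:1


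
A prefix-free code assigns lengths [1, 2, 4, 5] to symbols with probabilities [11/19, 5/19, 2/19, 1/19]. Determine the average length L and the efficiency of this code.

Average length L = Σ p_i × l_i = 1.7895 bits
Entropy H = 1.5288 bits
Efficiency η = H/L × 100% = 85.43%


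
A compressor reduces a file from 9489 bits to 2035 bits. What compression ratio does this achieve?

Compression ratio = Original / Compressed
= 9489 / 2035 = 4.66:1


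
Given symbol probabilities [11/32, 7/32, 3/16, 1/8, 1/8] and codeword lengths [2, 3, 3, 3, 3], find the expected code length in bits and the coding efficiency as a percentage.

Average length L = Σ p_i × l_i = 2.6562 bits
Entropy H = 2.2120 bits
Efficiency η = H/L × 100% = 83.28%


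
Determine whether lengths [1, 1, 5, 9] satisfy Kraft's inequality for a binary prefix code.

Kraft inequality: Σ 2^(-l_i) ≤ 1 for prefix-free code
Calculating: 2^(-1) + 2^(-1) + 2^(-5) + 2^(-9)
= 0.5 + 0.5 + 0.03125 + 0.001953125
= 1.0332
Since 1.0332 > 1, prefix-free code does not exist


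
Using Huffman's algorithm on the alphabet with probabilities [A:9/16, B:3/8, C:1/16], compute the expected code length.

Huffman tree construction:
Combine smallest probabilities repeatedly
Resulting codes:
  A: 1 (length 1)
  B: 01 (length 2)
  C: 00 (length 2)
Average length = Σ p(s) × length(s) = 1.4375 bits


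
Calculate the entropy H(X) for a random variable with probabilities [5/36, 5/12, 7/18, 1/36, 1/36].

H(X) = -Σ p(x) log₂ p(x)
  -5/36 × log₂(5/36) = 0.3956
  -5/12 × log₂(5/12) = 0.5263
  -7/18 × log₂(7/18) = 0.5299
  -1/36 × log₂(1/36) = 0.1436
  -1/36 × log₂(1/36) = 0.1436
H(X) = 1.7389 bits


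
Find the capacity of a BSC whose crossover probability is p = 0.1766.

For BSC with error probability p:
C = 1 - H(p) where H(p) is binary entropy
H(0.1766) = -0.1766 × log₂(0.1766) - 0.8234 × log₂(0.8234)
H(p) = 0.6726
C = 1 - 0.6726 = 0.3274 bits/use


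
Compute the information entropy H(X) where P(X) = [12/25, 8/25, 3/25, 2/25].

H(X) = -Σ p(x) log₂ p(x)
  -12/25 × log₂(12/25) = 0.5083
  -8/25 × log₂(8/25) = 0.5260
  -3/25 × log₂(3/25) = 0.3671
  -2/25 × log₂(2/25) = 0.2915
H(X) = 1.6929 bits


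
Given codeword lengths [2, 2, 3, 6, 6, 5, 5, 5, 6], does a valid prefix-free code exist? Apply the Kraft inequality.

Kraft inequality: Σ 2^(-l_i) ≤ 1 for prefix-free code
Calculating: 2^(-2) + 2^(-2) + 2^(-3) + 2^(-6) + 2^(-6) + 2^(-5) + 2^(-5) + 2^(-5) + 2^(-6)
= 0.25 + 0.25 + 0.125 + 0.015625 + 0.015625 + 0.03125 + 0.03125 + 0.03125 + 0.015625
= 0.7656
Since 0.7656 ≤ 1, prefix-free code exists


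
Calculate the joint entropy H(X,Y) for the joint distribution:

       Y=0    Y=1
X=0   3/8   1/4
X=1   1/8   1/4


H(X,Y) = -Σ p(x,y) log₂ p(x,y)
  p(0,0)=3/8: -0.3750 × log₂(0.3750) = 0.5306
  p(0,1)=1/4: -0.2500 × log₂(0.2500) = 0.5000
  p(1,0)=1/8: -0.1250 × log₂(0.1250) = 0.3750
  p(1,1)=1/4: -0.2500 × log₂(0.2500) = 0.5000
H(X,Y) = 1.9056 bits


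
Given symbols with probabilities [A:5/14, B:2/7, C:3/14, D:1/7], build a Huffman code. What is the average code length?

Huffman tree construction:
Combine smallest probabilities repeatedly
Resulting codes:
  A: 11 (length 2)
  B: 10 (length 2)
  C: 01 (length 2)
  D: 00 (length 2)
Average length = Σ p(s) × length(s) = 2.0000 bits


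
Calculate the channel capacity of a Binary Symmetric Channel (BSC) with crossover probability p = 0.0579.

For BSC with error probability p:
C = 1 - H(p) where H(p) is binary entropy
H(0.0579) = -0.0579 × log₂(0.0579) - 0.9421 × log₂(0.9421)
H(p) = 0.3191
C = 1 - 0.3191 = 0.6809 bits/use


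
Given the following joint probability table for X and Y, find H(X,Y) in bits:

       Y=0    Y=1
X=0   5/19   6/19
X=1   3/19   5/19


H(X,Y) = -Σ p(x,y) log₂ p(x,y)
  p(0,0)=5/19: -0.2632 × log₂(0.2632) = 0.5068
  p(0,1)=6/19: -0.3158 × log₂(0.3158) = 0.5251
  p(1,0)=3/19: -0.1579 × log₂(0.1579) = 0.4205
  p(1,1)=5/19: -0.2632 × log₂(0.2632) = 0.5068
H(X,Y) = 1.9593 bits


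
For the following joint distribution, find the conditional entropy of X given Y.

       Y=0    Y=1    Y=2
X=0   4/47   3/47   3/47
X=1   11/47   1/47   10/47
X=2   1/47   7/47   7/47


H(X|Y) = Σ_y p(y) H(X|Y=y)
  p(Y=0) = 16/47, H(X|Y=0) = 1.1216
  p(Y=1) = 11/47, H(X|Y=1) = 1.2407
  p(Y=2) = 20/47, H(X|Y=2) = 1.4406
H(X|Y) = 0.3404×1.1216 + 0.2340×1.2407 + 0.4255×1.4406 = 1.2852 bits


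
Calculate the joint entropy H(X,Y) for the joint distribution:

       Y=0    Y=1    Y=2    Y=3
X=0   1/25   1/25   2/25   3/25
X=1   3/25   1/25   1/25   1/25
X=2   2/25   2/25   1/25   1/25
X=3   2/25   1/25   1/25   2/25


H(X,Y) = -Σ p(x,y) log₂ p(x,y)
  p(0,0)=1/25: -0.0400 × log₂(0.0400) = 0.1858
  p(0,1)=1/25: -0.0400 × log₂(0.0400) = 0.1858
  p(0,2)=2/25: -0.0800 × log₂(0.0800) = 0.2915
  p(0,3)=3/25: -0.1200 × log₂(0.1200) = 0.3671
  p(1,0)=3/25: -0.1200 × log₂(0.1200) = 0.3671
  p(1,1)=1/25: -0.0400 × log₂(0.0400) = 0.1858
  p(1,2)=1/25: -0.0400 × log₂(0.0400) = 0.1858
  p(1,3)=1/25: -0.0400 × log₂(0.0400) = 0.1858
  p(2,0)=2/25: -0.0800 × log₂(0.0800) = 0.2915
  p(2,1)=2/25: -0.0800 × log₂(0.0800) = 0.2915
  p(2,2)=1/25: -0.0400 × log₂(0.0400) = 0.1858
  p(2,3)=1/25: -0.0400 × log₂(0.0400) = 0.1858
  p(3,0)=2/25: -0.0800 × log₂(0.0800) = 0.2915
  p(3,1)=1/25: -0.0400 × log₂(0.0400) = 0.1858
  p(3,2)=1/25: -0.0400 × log₂(0.0400) = 0.1858
  p(3,3)=2/25: -0.0800 × log₂(0.0800) = 0.2915
H(X,Y) = 3.8635 bits


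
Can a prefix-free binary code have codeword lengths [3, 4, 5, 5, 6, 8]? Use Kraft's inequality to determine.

Kraft inequality: Σ 2^(-l_i) ≤ 1 for prefix-free code
Calculating: 2^(-3) + 2^(-4) + 2^(-5) + 2^(-5) + 2^(-6) + 2^(-8)
= 0.125 + 0.0625 + 0.03125 + 0.03125 + 0.015625 + 0.00390625
= 0.2695
Since 0.2695 ≤ 1, prefix-free code exists


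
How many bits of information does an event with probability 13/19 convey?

Information content I(x) = -log₂(p(x))
I = -log₂(13/19) = -log₂(0.6842)
I = 0.5475 bits


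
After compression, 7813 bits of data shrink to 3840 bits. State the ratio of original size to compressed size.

Compression ratio = Original / Compressed
= 7813 / 3840 = 2.03:1


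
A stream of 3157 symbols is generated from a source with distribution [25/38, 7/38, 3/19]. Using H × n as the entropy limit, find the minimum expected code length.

Entropy H = 1.2675 bits/symbol
Minimum bits = H × n = 1.2675 × 3157
= 4001.38 bits


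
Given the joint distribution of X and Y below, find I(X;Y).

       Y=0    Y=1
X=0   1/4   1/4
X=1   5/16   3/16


H(X) = 1.0000, H(Y) = 0.9887, H(X,Y) = 1.9772
I(X;Y) = H(X) + H(Y) - H(X,Y) = 0.0115 bits


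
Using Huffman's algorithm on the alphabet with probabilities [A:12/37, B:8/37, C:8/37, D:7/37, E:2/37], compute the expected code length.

Huffman tree construction:
Combine smallest probabilities repeatedly
Resulting codes:
  A: 11 (length 2)
  B: 00 (length 2)
  C: 01 (length 2)
  D: 101 (length 3)
  E: 100 (length 3)
Average length = Σ p(s) × length(s) = 2.2432 bits


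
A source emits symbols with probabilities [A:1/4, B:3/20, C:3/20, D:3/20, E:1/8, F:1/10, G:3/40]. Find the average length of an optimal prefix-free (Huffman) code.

Huffman tree construction:
Combine smallest probabilities repeatedly
Resulting codes:
  A: 01 (length 2)
  B: 101 (length 3)
  C: 110 (length 3)
  D: 111 (length 3)
  E: 100 (length 3)
  F: 001 (length 3)
  G: 000 (length 3)
Average length = Σ p(s) × length(s) = 2.7500 bits


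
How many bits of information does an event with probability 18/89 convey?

Information content I(x) = -log₂(p(x))
I = -log₂(18/89) = -log₂(0.2022)
I = 2.3058 bits


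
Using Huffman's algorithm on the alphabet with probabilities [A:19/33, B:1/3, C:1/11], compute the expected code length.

Huffman tree construction:
Combine smallest probabilities repeatedly
Resulting codes:
  A: 1 (length 1)
  B: 01 (length 2)
  C: 00 (length 2)
Average length = Σ p(s) × length(s) = 1.4242 bits


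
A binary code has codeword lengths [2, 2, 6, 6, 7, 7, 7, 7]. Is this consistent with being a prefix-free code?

Kraft inequality: Σ 2^(-l_i) ≤ 1 for prefix-free code
Calculating: 2^(-2) + 2^(-2) + 2^(-6) + 2^(-6) + 2^(-7) + 2^(-7) + 2^(-7) + 2^(-7)
= 0.25 + 0.25 + 0.015625 + 0.015625 + 0.0078125 + 0.0078125 + 0.0078125 + 0.0078125
= 0.5625
Since 0.5625 ≤ 1, prefix-free code exists


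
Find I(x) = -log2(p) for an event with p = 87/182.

Information content I(x) = -log₂(p(x))
I = -log₂(87/182) = -log₂(0.4780)
I = 1.0649 bits


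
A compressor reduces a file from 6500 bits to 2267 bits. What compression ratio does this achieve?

Compression ratio = Original / Compressed
= 6500 / 2267 = 2.87:1


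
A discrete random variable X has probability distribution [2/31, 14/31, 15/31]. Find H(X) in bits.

H(X) = -Σ p(x) log₂ p(x)
  -2/31 × log₂(2/31) = 0.2551
  -14/31 × log₂(14/31) = 0.5179
  -15/31 × log₂(15/31) = 0.5068
H(X) = 1.2798 bits


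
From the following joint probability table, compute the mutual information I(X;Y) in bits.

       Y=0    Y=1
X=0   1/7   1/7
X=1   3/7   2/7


H(X) = 0.8631, H(Y) = 0.9852, H(X,Y) = 1.8424
I(X;Y) = H(X) + H(Y) - H(X,Y) = 0.0060 bits


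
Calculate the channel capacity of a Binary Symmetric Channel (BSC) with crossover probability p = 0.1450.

For BSC with error probability p:
C = 1 - H(p) where H(p) is binary entropy
H(0.1450) = -0.1450 × log₂(0.1450) - 0.8550 × log₂(0.8550)
H(p) = 0.5972
C = 1 - 0.5972 = 0.4028 bits/use


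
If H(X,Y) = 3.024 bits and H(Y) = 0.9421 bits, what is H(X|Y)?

Chain rule: H(X,Y) = H(X|Y) + H(Y)
H(X|Y) = H(X,Y) - H(Y) = 3.024 - 0.9421 = 2.0819 bits


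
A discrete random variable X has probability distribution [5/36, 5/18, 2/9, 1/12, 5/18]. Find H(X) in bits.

H(X) = -Σ p(x) log₂ p(x)
  -5/36 × log₂(5/36) = 0.3956
  -5/18 × log₂(5/18) = 0.5133
  -2/9 × log₂(2/9) = 0.4822
  -1/12 × log₂(1/12) = 0.2987
  -5/18 × log₂(5/18) = 0.5133
H(X) = 2.2032 bits


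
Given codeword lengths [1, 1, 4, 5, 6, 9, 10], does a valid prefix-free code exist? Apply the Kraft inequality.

Kraft inequality: Σ 2^(-l_i) ≤ 1 for prefix-free code
Calculating: 2^(-1) + 2^(-1) + 2^(-4) + 2^(-5) + 2^(-6) + 2^(-9) + 2^(-10)
= 0.5 + 0.5 + 0.0625 + 0.03125 + 0.015625 + 0.001953125 + 0.0009765625
= 1.1123
Since 1.1123 > 1, prefix-free code does not exist


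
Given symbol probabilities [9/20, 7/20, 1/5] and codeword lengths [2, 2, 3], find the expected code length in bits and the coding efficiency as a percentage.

Average length L = Σ p_i × l_i = 2.2000 bits
Entropy H = 1.5129 bits
Efficiency η = H/L × 100% = 68.77%


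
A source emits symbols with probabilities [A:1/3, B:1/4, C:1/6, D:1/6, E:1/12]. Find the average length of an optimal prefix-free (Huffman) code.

Huffman tree construction:
Combine smallest probabilities repeatedly
Resulting codes:
  A: 11 (length 2)
  B: 01 (length 2)
  C: 101 (length 3)
  D: 00 (length 2)
  E: 100 (length 3)
Average length = Σ p(s) × length(s) = 2.2500 bits


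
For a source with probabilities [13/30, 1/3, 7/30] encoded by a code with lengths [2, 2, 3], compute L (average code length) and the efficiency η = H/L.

Average length L = Σ p_i × l_i = 2.2333 bits
Entropy H = 1.5410 bits
Efficiency η = H/L × 100% = 69.00%


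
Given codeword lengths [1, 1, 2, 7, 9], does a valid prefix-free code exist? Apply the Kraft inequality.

Kraft inequality: Σ 2^(-l_i) ≤ 1 for prefix-free code
Calculating: 2^(-1) + 2^(-1) + 2^(-2) + 2^(-7) + 2^(-9)
= 0.5 + 0.5 + 0.25 + 0.0078125 + 0.001953125
= 1.2598
Since 1.2598 > 1, prefix-free code does not exist


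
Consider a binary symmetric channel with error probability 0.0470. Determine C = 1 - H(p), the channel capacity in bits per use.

For BSC with error probability p:
C = 1 - H(p) where H(p) is binary entropy
H(0.0470) = -0.0470 × log₂(0.0470) - 0.9530 × log₂(0.9530)
H(p) = 0.2735
C = 1 - 0.2735 = 0.7265 bits/use


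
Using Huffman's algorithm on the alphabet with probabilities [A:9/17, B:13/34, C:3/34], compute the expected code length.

Huffman tree construction:
Combine smallest probabilities repeatedly
Resulting codes:
  A: 1 (length 1)
  B: 01 (length 2)
  C: 00 (length 2)
Average length = Σ p(s) × length(s) = 1.4706 bits


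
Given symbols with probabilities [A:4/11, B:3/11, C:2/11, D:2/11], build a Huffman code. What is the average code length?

Huffman tree construction:
Combine smallest probabilities repeatedly
Resulting codes:
  A: 11 (length 2)
  B: 10 (length 2)
  C: 00 (length 2)
  D: 01 (length 2)
Average length = Σ p(s) × length(s) = 2.0000 bits


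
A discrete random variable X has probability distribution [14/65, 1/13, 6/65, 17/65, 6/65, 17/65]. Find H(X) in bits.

H(X) = -Σ p(x) log₂ p(x)
  -14/65 × log₂(14/65) = 0.4771
  -1/13 × log₂(1/13) = 0.2846
  -6/65 × log₂(6/65) = 0.3173
  -17/65 × log₂(17/65) = 0.5061
  -6/65 × log₂(6/65) = 0.3173
  -17/65 × log₂(17/65) = 0.5061
H(X) = 2.4084 bits


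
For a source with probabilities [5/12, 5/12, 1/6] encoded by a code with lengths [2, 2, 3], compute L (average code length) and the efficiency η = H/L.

Average length L = Σ p_i × l_i = 2.1667 bits
Entropy H = 1.4834 bits
Efficiency η = H/L × 100% = 68.46%


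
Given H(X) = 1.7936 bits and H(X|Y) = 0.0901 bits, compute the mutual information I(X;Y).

I(X;Y) = H(X) - H(X|Y)
I(X;Y) = 1.7936 - 0.0901 = 1.7035 bits


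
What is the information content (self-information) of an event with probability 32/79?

Information content I(x) = -log₂(p(x))
I = -log₂(32/79) = -log₂(0.4051)
I = 1.3038 bits


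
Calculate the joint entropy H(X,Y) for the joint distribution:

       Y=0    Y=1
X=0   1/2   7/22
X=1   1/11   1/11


H(X,Y) = -Σ p(x,y) log₂ p(x,y)
  p(0,0)=1/2: -0.5000 × log₂(0.5000) = 0.5000
  p(0,1)=7/22: -0.3182 × log₂(0.3182) = 0.5257
  p(1,0)=1/11: -0.0909 × log₂(0.0909) = 0.3145
  p(1,1)=1/11: -0.0909 × log₂(0.0909) = 0.3145
H(X,Y) = 1.6546 bits


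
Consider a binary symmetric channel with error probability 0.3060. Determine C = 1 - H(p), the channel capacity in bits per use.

For BSC with error probability p:
C = 1 - H(p) where H(p) is binary entropy
H(0.3060) = -0.3060 × log₂(0.3060) - 0.6940 × log₂(0.6940)
H(p) = 0.8885
C = 1 - 0.8885 = 0.1115 bits/use


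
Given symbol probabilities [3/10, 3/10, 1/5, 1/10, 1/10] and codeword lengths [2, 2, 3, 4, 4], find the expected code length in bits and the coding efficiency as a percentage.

Average length L = Σ p_i × l_i = 2.6000 bits
Entropy H = 2.1710 bits
Efficiency η = H/L × 100% = 83.50%


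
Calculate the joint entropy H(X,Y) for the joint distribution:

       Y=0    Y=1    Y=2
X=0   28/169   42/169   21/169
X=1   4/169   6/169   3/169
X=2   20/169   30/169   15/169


H(X,Y) = -Σ p(x,y) log₂ p(x,y)
  p(0,0)=28/169: -0.1657 × log₂(0.1657) = 0.4297
  p(0,1)=42/169: -0.2485 × log₂(0.2485) = 0.4992
  p(0,2)=21/169: -0.1243 × log₂(0.1243) = 0.3738
  p(1,0)=4/169: -0.0237 × log₂(0.0237) = 0.1278
  p(1,1)=6/169: -0.0355 × log₂(0.0355) = 0.1710
  p(1,2)=3/169: -0.0178 × log₂(0.0178) = 0.1032
  p(2,0)=20/169: -0.1183 × log₂(0.1183) = 0.3644
  p(2,1)=30/169: -0.1775 × log₂(0.1775) = 0.4427
  p(2,2)=15/169: -0.0888 × log₂(0.0888) = 0.3101
H(X,Y) = 2.8220 bits


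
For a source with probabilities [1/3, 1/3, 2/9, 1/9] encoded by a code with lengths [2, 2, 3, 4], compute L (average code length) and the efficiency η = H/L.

Average length L = Σ p_i × l_i = 2.4444 bits
Entropy H = 1.8911 bits
Efficiency η = H/L × 100% = 77.36%


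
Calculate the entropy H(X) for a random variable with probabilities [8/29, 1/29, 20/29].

H(X) = -Σ p(x) log₂ p(x)
  -8/29 × log₂(8/29) = 0.5125
  -1/29 × log₂(1/29) = 0.1675
  -20/29 × log₂(20/29) = 0.3697
H(X) = 1.0498 bits


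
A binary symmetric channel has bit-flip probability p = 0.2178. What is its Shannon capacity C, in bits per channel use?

For BSC with error probability p:
C = 1 - H(p) where H(p) is binary entropy
H(0.2178) = -0.2178 × log₂(0.2178) - 0.7822 × log₂(0.7822)
H(p) = 0.7561
C = 1 - 0.7561 = 0.2439 bits/use


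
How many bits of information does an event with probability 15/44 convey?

Information content I(x) = -log₂(p(x))
I = -log₂(15/44) = -log₂(0.3409)
I = 1.5525 bits


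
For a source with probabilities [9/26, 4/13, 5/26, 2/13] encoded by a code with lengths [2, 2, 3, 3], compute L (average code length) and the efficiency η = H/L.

Average length L = Σ p_i × l_i = 2.3462 bits
Entropy H = 1.9259 bits
Efficiency η = H/L × 100% = 82.09%


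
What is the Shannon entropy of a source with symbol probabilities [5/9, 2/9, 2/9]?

H(X) = -Σ p(x) log₂ p(x)
  -5/9 × log₂(5/9) = 0.4711
  -2/9 × log₂(2/9) = 0.4822
  -2/9 × log₂(2/9) = 0.4822
H(X) = 1.4355 bits


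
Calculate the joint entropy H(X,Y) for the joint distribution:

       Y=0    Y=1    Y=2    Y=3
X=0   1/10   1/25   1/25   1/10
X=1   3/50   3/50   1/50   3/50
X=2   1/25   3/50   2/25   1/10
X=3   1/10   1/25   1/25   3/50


H(X,Y) = -Σ p(x,y) log₂ p(x,y)
  p(0,0)=1/10: -0.1000 × log₂(0.1000) = 0.3322
  p(0,1)=1/25: -0.0400 × log₂(0.0400) = 0.1858
  p(0,2)=1/25: -0.0400 × log₂(0.0400) = 0.1858
  p(0,3)=1/10: -0.1000 × log₂(0.1000) = 0.3322
  p(1,0)=3/50: -0.0600 × log₂(0.0600) = 0.2435
  p(1,1)=3/50: -0.0600 × log₂(0.0600) = 0.2435
  p(1,2)=1/50: -0.0200 × log₂(0.0200) = 0.1129
  p(1,3)=3/50: -0.0600 × log₂(0.0600) = 0.2435
  p(2,0)=1/25: -0.0400 × log₂(0.0400) = 0.1858
  p(2,1)=3/50: -0.0600 × log₂(0.0600) = 0.2435
  p(2,2)=2/25: -0.0800 × log₂(0.0800) = 0.2915
  p(2,3)=1/10: -0.1000 × log₂(0.1000) = 0.3322
  p(3,0)=1/10: -0.1000 × log₂(0.1000) = 0.3322
  p(3,1)=1/25: -0.0400 × log₂(0.0400) = 0.1858
  p(3,2)=1/25: -0.0400 × log₂(0.0400) = 0.1858
  p(3,3)=3/50: -0.0600 × log₂(0.0600) = 0.2435
H(X,Y) = 3.8796 bits


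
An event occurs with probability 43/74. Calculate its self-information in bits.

Information content I(x) = -log₂(p(x))
I = -log₂(43/74) = -log₂(0.5811)
I = 0.7832 bits


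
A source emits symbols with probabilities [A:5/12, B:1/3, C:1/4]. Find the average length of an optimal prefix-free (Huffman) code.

Huffman tree construction:
Combine smallest probabilities repeatedly
Resulting codes:
  A: 0 (length 1)
  B: 11 (length 2)
  C: 10 (length 2)
Average length = Σ p(s) × length(s) = 1.5833 bits


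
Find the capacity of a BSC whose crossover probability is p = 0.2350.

For BSC with error probability p:
C = 1 - H(p) where H(p) is binary entropy
H(0.2350) = -0.2350 × log₂(0.2350) - 0.7650 × log₂(0.7650)
H(p) = 0.7866
C = 1 - 0.7866 = 0.2134 bits/use


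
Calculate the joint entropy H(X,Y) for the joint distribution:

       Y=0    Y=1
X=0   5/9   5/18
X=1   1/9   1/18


H(X,Y) = -Σ p(x,y) log₂ p(x,y)
  p(0,0)=5/9: -0.5556 × log₂(0.5556) = 0.4711
  p(0,1)=5/18: -0.2778 × log₂(0.2778) = 0.5133
  p(1,0)=1/9: -0.1111 × log₂(0.1111) = 0.3522
  p(1,1)=1/18: -0.0556 × log₂(0.0556) = 0.2317
H(X,Y) = 1.5683 bits


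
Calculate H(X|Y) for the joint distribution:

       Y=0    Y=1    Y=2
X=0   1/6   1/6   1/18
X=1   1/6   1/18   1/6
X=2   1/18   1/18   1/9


H(X|Y) = Σ_y p(y) H(X|Y=y)
  p(Y=0) = 7/18, H(X|Y=0) = 1.4488
  p(Y=1) = 5/18, H(X|Y=1) = 1.3710
  p(Y=2) = 1/3, H(X|Y=2) = 1.4591
H(X|Y) = 0.3889×1.4488 + 0.2778×1.3710 + 0.3333×1.4591 = 1.4306 bits


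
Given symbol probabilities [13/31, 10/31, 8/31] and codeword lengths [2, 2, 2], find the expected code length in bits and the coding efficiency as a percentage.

Average length L = Σ p_i × l_i = 2.0000 bits
Entropy H = 1.5566 bits
Efficiency η = H/L × 100% = 77.83%


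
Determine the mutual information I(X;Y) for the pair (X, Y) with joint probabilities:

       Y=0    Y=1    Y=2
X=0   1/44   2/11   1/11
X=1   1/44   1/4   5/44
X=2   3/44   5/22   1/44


H(X) = 1.5754, H(Y) = 1.2387, H(X,Y) = 2.7404
I(X;Y) = H(X) + H(Y) - H(X,Y) = 0.0738 bits


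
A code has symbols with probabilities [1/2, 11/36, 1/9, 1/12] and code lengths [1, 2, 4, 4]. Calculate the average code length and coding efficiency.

Average length L = Σ p_i × l_i = 1.8889 bits
Entropy H = 1.6736 bits
Efficiency η = H/L × 100% = 88.60%


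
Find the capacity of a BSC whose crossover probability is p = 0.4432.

For BSC with error probability p:
C = 1 - H(p) where H(p) is binary entropy
H(0.4432) = -0.4432 × log₂(0.4432) - 0.5568 × log₂(0.5568)
H(p) = 0.9907
C = 1 - 0.9907 = 0.0093 bits/use


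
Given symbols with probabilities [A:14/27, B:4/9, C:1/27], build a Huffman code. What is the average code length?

Huffman tree construction:
Combine smallest probabilities repeatedly
Resulting codes:
  A: 1 (length 1)
  B: 01 (length 2)
  C: 00 (length 2)
Average length = Σ p(s) × length(s) = 1.4815 bits


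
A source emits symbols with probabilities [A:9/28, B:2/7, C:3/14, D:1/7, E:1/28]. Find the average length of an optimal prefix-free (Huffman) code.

Huffman tree construction:
Combine smallest probabilities repeatedly
Resulting codes:
  A: 11 (length 2)
  B: 10 (length 2)
  C: 01 (length 2)
  D: 001 (length 3)
  E: 000 (length 3)
Average length = Σ p(s) × length(s) = 2.1786 bits


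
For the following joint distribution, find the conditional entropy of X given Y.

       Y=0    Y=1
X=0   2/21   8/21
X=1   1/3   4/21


H(X|Y) = Σ_y p(y) H(X|Y=y)
  p(Y=0) = 3/7, H(X|Y=0) = 0.7642
  p(Y=1) = 4/7, H(X|Y=1) = 0.9183
H(X|Y) = 0.4286×0.7642 + 0.5714×0.9183 = 0.8523 bits


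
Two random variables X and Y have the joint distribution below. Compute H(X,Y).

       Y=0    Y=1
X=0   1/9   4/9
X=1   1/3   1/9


H(X,Y) = -Σ p(x,y) log₂ p(x,y)
  p(0,0)=1/9: -0.1111 × log₂(0.1111) = 0.3522
  p(0,1)=4/9: -0.4444 × log₂(0.4444) = 0.5200
  p(1,0)=1/3: -0.3333 × log₂(0.3333) = 0.5283
  p(1,1)=1/9: -0.1111 × log₂(0.1111) = 0.3522
H(X,Y) = 1.7527 bits


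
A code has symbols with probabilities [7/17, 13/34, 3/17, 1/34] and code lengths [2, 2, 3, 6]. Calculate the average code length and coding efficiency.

Average length L = Σ p_i × l_i = 2.2941 bits
Entropy H = 1.6487 bits
Efficiency η = H/L × 100% = 71.87%


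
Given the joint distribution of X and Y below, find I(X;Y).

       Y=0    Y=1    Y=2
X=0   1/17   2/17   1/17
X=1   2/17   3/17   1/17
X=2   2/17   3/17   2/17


H(X) = 1.5486, H(Y) = 1.5222, H(X,Y) = 3.0575
I(X;Y) = H(X) + H(Y) - H(X,Y) = 0.0133 bits


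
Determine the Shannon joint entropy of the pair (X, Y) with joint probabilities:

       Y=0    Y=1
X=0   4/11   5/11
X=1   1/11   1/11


H(X,Y) = -Σ p(x,y) log₂ p(x,y)
  p(0,0)=4/11: -0.3636 × log₂(0.3636) = 0.5307
  p(0,1)=5/11: -0.4545 × log₂(0.4545) = 0.5170
  p(1,0)=1/11: -0.0909 × log₂(0.0909) = 0.3145
  p(1,1)=1/11: -0.0909 × log₂(0.0909) = 0.3145
H(X,Y) = 1.6767 bits


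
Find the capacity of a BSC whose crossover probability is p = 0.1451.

For BSC with error probability p:
C = 1 - H(p) where H(p) is binary entropy
H(0.1451) = -0.1451 × log₂(0.1451) - 0.8549 × log₂(0.8549)
H(p) = 0.5974
C = 1 - 0.5974 = 0.4026 bits/use


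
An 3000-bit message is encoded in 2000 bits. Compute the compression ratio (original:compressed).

Compression ratio = Original / Compressed
= 3000 / 2000 = 1.50:1


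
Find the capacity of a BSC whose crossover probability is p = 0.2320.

For BSC with error probability p:
C = 1 - H(p) where H(p) is binary entropy
H(0.2320) = -0.2320 × log₂(0.2320) - 0.7680 × log₂(0.7680)
H(p) = 0.7815
C = 1 - 0.7815 = 0.2185 bits/use


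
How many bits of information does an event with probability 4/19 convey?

Information content I(x) = -log₂(p(x))
I = -log₂(4/19) = -log₂(0.2105)
I = 2.2479 bits


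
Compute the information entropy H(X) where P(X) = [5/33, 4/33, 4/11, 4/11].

H(X) = -Σ p(x) log₂ p(x)
  -5/33 × log₂(5/33) = 0.4125
  -4/33 × log₂(4/33) = 0.3690
  -4/11 × log₂(4/11) = 0.5307
  -4/11 × log₂(4/11) = 0.5307
H(X) = 1.8429 bits


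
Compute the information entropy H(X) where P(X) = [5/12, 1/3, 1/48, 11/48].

H(X) = -Σ p(x) log₂ p(x)
  -5/12 × log₂(5/12) = 0.5263
  -1/3 × log₂(1/3) = 0.5283
  -1/48 × log₂(1/48) = 0.1164
  -11/48 × log₂(11/48) = 0.4871
H(X) = 1.6580 bits


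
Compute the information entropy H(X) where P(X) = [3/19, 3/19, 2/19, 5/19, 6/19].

H(X) = -Σ p(x) log₂ p(x)
  -3/19 × log₂(3/19) = 0.4205
  -3/19 × log₂(3/19) = 0.4205
  -2/19 × log₂(2/19) = 0.3419
  -5/19 × log₂(5/19) = 0.5068
  -6/19 × log₂(6/19) = 0.5251
H(X) = 2.2148 bits


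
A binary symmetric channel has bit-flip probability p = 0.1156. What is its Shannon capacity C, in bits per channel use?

For BSC with error probability p:
C = 1 - H(p) where H(p) is binary entropy
H(0.1156) = -0.1156 × log₂(0.1156) - 0.8844 × log₂(0.8844)
H(p) = 0.5166
C = 1 - 0.5166 = 0.4834 bits/use


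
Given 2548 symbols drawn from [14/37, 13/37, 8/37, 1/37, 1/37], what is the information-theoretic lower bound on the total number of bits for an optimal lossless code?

Entropy H = 1.8200 bits/symbol
Minimum bits = H × n = 1.8200 × 2548
= 4637.44 bits


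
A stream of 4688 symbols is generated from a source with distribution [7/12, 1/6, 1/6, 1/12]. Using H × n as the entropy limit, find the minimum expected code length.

Entropy H = 1.6140 bits/symbol
Minimum bits = H × n = 1.6140 × 4688
= 7566.46 bits


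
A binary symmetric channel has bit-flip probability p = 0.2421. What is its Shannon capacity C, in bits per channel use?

For BSC with error probability p:
C = 1 - H(p) where H(p) is binary entropy
H(0.2421) = -0.2421 × log₂(0.2421) - 0.7579 × log₂(0.7579)
H(p) = 0.7985
C = 1 - 0.7985 = 0.2015 bits/use


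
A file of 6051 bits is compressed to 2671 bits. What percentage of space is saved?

Space savings = (1 - Compressed/Original) × 100%
= (1 - 2671/6051) × 100%
= 55.86%


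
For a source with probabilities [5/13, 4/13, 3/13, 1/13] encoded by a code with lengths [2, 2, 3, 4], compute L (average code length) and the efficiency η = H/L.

Average length L = Σ p_i × l_i = 2.3846 bits
Entropy H = 1.8262 bits
Efficiency η = H/L × 100% = 76.58%


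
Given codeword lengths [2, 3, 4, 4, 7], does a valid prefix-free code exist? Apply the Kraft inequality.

Kraft inequality: Σ 2^(-l_i) ≤ 1 for prefix-free code
Calculating: 2^(-2) + 2^(-3) + 2^(-4) + 2^(-4) + 2^(-7)
= 0.25 + 0.125 + 0.0625 + 0.0625 + 0.0078125
= 0.5078
Since 0.5078 ≤ 1, prefix-free code exists


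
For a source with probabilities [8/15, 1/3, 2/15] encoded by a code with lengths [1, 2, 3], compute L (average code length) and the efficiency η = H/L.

Average length L = Σ p_i × l_i = 1.6000 bits
Entropy H = 1.3996 bits
Efficiency η = H/L × 100% = 87.47%


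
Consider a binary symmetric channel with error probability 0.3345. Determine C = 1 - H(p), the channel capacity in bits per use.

For BSC with error probability p:
C = 1 - H(p) where H(p) is binary entropy
H(0.3345) = -0.3345 × log₂(0.3345) - 0.6655 × log₂(0.6655)
H(p) = 0.9195
C = 1 - 0.9195 = 0.0805 bits/use


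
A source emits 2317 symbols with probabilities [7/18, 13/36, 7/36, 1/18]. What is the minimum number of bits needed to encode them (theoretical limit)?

Entropy H = 1.7516 bits/symbol
Minimum bits = H × n = 1.7516 × 2317
= 4058.43 bits


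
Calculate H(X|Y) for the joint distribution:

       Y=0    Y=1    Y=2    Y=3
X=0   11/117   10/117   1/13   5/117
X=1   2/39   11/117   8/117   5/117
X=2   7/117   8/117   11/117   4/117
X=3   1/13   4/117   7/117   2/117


H(X|Y) = Σ_y p(y) H(X|Y=y)
  p(Y=0) = 11/39, H(X|Y=0) = 1.9612
  p(Y=1) = 11/39, H(X|Y=1) = 1.9149
  p(Y=2) = 35/117, H(X|Y=2) = 1.9797
  p(Y=3) = 16/117, H(X|Y=3) = 1.9238
H(X|Y) = 0.2821×1.9612 + 0.2821×1.9149 + 0.2991×1.9797 + 0.1368×1.9238 = 1.9486 bits


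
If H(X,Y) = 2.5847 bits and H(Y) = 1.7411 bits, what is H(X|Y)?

Chain rule: H(X,Y) = H(X|Y) + H(Y)
H(X|Y) = H(X,Y) - H(Y) = 2.5847 - 1.7411 = 0.8436 bits


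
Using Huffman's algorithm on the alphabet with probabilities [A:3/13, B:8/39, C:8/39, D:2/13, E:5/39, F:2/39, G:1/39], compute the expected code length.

Huffman tree construction:
Combine smallest probabilities repeatedly
Resulting codes:
  A: 10 (length 2)
  B: 111 (length 3)
  C: 00 (length 2)
  D: 110 (length 3)
  E: 011 (length 3)
  F: 0101 (length 4)
  G: 0100 (length 4)
Average length = Σ p(s) × length(s) = 2.6410 bits


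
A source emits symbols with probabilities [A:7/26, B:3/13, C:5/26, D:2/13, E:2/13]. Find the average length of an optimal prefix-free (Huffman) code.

Huffman tree construction:
Combine smallest probabilities repeatedly
Resulting codes:
  A: 10 (length 2)
  B: 01 (length 2)
  C: 00 (length 2)
  D: 110 (length 3)
  E: 111 (length 3)
Average length = Σ p(s) × length(s) = 2.3077 bits


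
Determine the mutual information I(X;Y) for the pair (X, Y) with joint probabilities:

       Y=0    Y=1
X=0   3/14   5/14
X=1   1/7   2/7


H(X) = 0.9852, H(Y) = 0.9403, H(X,Y) = 1.9242
I(X;Y) = H(X) + H(Y) - H(X,Y) = 0.0013 bits


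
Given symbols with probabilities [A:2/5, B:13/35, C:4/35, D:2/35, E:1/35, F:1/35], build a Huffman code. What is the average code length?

Huffman tree construction:
Combine smallest probabilities repeatedly
Resulting codes:
  A: 0 (length 1)
  B: 11 (length 2)
  C: 100 (length 3)
  D: 1010 (length 4)
  E: 10110 (length 5)
  F: 10111 (length 5)
Average length = Σ p(s) × length(s) = 2.0000 bits


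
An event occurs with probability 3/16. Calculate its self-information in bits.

Information content I(x) = -log₂(p(x))
I = -log₂(3/16) = -log₂(0.1875)
I = 2.4150 bits


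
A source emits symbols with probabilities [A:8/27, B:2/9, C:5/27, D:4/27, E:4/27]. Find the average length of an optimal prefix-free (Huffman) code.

Huffman tree construction:
Combine smallest probabilities repeatedly
Resulting codes:
  A: 10 (length 2)
  B: 01 (length 2)
  C: 00 (length 2)
  D: 110 (length 3)
  E: 111 (length 3)
Average length = Σ p(s) × length(s) = 2.2963 bits


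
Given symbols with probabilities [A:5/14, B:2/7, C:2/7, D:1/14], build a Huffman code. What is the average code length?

Huffman tree construction:
Combine smallest probabilities repeatedly
Resulting codes:
  A: 11 (length 2)
  B: 01 (length 2)
  C: 10 (length 2)
  D: 00 (length 2)
Average length = Σ p(s) × length(s) = 2.0000 bits


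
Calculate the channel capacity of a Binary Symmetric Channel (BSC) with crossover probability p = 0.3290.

For BSC with error probability p:
C = 1 - H(p) where H(p) is binary entropy
H(0.3290) = -0.3290 × log₂(0.3290) - 0.6710 × log₂(0.6710)
H(p) = 0.9139
C = 1 - 0.9139 = 0.0861 bits/use


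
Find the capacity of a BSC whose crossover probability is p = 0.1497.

For BSC with error probability p:
C = 1 - H(p) where H(p) is binary entropy
H(0.1497) = -0.1497 × log₂(0.1497) - 0.8503 × log₂(0.8503)
H(p) = 0.6091
C = 1 - 0.6091 = 0.3909 bits/use


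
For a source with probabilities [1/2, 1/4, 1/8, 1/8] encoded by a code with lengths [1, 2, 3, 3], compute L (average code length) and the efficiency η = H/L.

Average length L = Σ p_i × l_i = 1.7500 bits
Entropy H = 1.7500 bits
Efficiency η = H/L × 100% = 100.00%


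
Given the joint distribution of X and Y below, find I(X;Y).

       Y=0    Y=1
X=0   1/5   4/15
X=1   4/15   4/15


H(X) = 0.9968, H(Y) = 0.9968, H(X,Y) = 1.9899
I(X;Y) = H(X) + H(Y) - H(X,Y) = 0.0037 bits


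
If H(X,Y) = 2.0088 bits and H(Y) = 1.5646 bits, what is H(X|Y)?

Chain rule: H(X,Y) = H(X|Y) + H(Y)
H(X|Y) = H(X,Y) - H(Y) = 2.0088 - 1.5646 = 0.4442 bits


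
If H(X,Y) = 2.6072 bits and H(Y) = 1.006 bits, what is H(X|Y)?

Chain rule: H(X,Y) = H(X|Y) + H(Y)
H(X|Y) = H(X,Y) - H(Y) = 2.6072 - 1.006 = 1.6012 bits


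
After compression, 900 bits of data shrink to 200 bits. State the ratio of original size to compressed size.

Compression ratio = Original / Compressed
= 900 / 200 = 4.50:1


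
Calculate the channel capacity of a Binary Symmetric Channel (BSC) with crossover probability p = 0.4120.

For BSC with error probability p:
C = 1 - H(p) where H(p) is binary entropy
H(0.4120) = -0.4120 × log₂(0.4120) - 0.5880 × log₂(0.5880)
H(p) = 0.9775
C = 1 - 0.9775 = 0.0225 bits/use


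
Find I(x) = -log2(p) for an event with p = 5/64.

Information content I(x) = -log₂(p(x))
I = -log₂(5/64) = -log₂(0.0781)
I = 3.6781 bits


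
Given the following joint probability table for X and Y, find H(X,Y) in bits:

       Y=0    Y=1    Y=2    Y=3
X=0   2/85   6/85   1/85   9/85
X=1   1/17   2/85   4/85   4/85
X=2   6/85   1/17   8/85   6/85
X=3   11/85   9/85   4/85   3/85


H(X,Y) = -Σ p(x,y) log₂ p(x,y)
  p(0,0)=2/85: -0.0235 × log₂(0.0235) = 0.1273
  p(0,1)=6/85: -0.0706 × log₂(0.0706) = 0.2700
  p(0,2)=1/85: -0.0118 × log₂(0.0118) = 0.0754
  p(0,3)=9/85: -0.1059 × log₂(0.1059) = 0.3430
  p(1,0)=1/17: -0.0588 × log₂(0.0588) = 0.2404
  p(1,1)=2/85: -0.0235 × log₂(0.0235) = 0.1273
  p(1,2)=4/85: -0.0471 × log₂(0.0471) = 0.2075
  p(1,3)=4/85: -0.0471 × log₂(0.0471) = 0.2075
  p(2,0)=6/85: -0.0706 × log₂(0.0706) = 0.2700
  p(2,1)=1/17: -0.0588 × log₂(0.0588) = 0.2404
  p(2,2)=8/85: -0.0941 × log₂(0.0941) = 0.3209
  p(2,3)=6/85: -0.0706 × log₂(0.0706) = 0.2700
  p(3,0)=11/85: -0.1294 × log₂(0.1294) = 0.3818
  p(3,1)=9/85: -0.1059 × log₂(0.1059) = 0.3430
  p(3,2)=4/85: -0.0471 × log₂(0.0471) = 0.2075
  p(3,3)=3/85: -0.0353 × log₂(0.0353) = 0.1703
H(X,Y) = 3.8021 bits


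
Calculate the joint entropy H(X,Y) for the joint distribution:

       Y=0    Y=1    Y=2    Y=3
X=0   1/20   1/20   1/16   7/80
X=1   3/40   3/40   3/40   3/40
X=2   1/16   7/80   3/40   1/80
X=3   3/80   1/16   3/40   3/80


H(X,Y) = -Σ p(x,y) log₂ p(x,y)
  p(0,0)=1/20: -0.0500 × log₂(0.0500) = 0.2161
  p(0,1)=1/20: -0.0500 × log₂(0.0500) = 0.2161
  p(0,2)=1/16: -0.0625 × log₂(0.0625) = 0.2500
  p(0,3)=7/80: -0.0875 × log₂(0.0875) = 0.3075
  p(1,0)=3/40: -0.0750 × log₂(0.0750) = 0.2803
  p(1,1)=3/40: -0.0750 × log₂(0.0750) = 0.2803
  p(1,2)=3/40: -0.0750 × log₂(0.0750) = 0.2803
  p(1,3)=3/40: -0.0750 × log₂(0.0750) = 0.2803
  p(2,0)=1/16: -0.0625 × log₂(0.0625) = 0.2500
  p(2,1)=7/80: -0.0875 × log₂(0.0875) = 0.3075
  p(2,2)=3/40: -0.0750 × log₂(0.0750) = 0.2803
  p(2,3)=1/80: -0.0125 × log₂(0.0125) = 0.0790
  p(3,0)=3/80: -0.0375 × log₂(0.0375) = 0.1776
  p(3,1)=1/16: -0.0625 × log₂(0.0625) = 0.2500
  p(3,2)=3/40: -0.0750 × log₂(0.0750) = 0.2803
  p(3,3)=3/80: -0.0375 × log₂(0.0375) = 0.1776
H(X,Y) = 3.9132 bits
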